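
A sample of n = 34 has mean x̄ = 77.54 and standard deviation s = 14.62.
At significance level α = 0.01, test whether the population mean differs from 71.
One-sample t-test:
H₀: μ = 71
H₁: μ ≠ 71
df = n - 1 = 33
t = (x̄ - μ₀) / (s/√n) = (77.54 - 71) / (14.62/√34) = 2.608
p-value = 0.0136

Since p-value > α = 0.01, we fail to reject H₀.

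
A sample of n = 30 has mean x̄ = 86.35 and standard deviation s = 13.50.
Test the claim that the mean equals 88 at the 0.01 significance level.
One-sample t-test:
H₀: μ = 88
H₁: μ ≠ 88
df = n - 1 = 29
t = (x̄ - μ₀) / (s/√n) = (86.35 - 88) / (13.50/√30) = -0.669
p-value = 0.5085

Since p-value > α = 0.01, we fail to reject H₀.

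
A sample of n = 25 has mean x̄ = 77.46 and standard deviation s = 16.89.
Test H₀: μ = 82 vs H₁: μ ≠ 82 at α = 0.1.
One-sample t-test:
H₀: μ = 82
H₁: μ ≠ 82
df = n - 1 = 24
t = (x̄ - μ₀) / (s/√n) = (77.46 - 82) / (16.89/√25) = -1.344
p-value = 0.1915

Since p-value > α = 0.1, we fail to reject H₀.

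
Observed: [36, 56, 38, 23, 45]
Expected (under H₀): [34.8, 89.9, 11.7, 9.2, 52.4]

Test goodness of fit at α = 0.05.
Chi-square goodness of fit test:
H₀: observed counts match expected distribution
H₁: observed counts differ from expected distribution
df = k - 1 = 4
χ² = Σ(O - E)²/E
   = (36 - 34.8)²/34.8 + (56 - 89.9)²/89.9 + (38 - 11.7)²/11.7 + (23 - 9.2)²/9.2 + (45 - 52.4)²/52.4
   = 0.041 + 12.783 + 59.119 + 20.700 + 1.045
   = 93.69
p-value < 0.0001

Since p-value < α = 0.05, we reject H₀.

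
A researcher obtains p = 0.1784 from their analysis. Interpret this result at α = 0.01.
Since p = 0.1784 > α = 0.01, fail to reject H₀.
There is insufficient evidence to reject the null hypothesis; the result is not statistically significant at the 0.01 level.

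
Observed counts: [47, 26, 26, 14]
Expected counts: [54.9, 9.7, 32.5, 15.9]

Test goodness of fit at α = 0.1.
Chi-square goodness of fit test:
H₀: observed counts match expected distribution
H₁: observed counts differ from expected distribution
df = k - 1 = 3
χ² = Σ(O - E)²/E
   = (47 - 54.9)²/54.9 + (26 - 9.7)²/9.7 + (26 - 32.5)²/32.5 + (14 - 15.9)²/15.9
   = 1.137 + 27.391 + 1.300 + 0.227
   = 30.05
p-value < 0.0001

Since p-value < α = 0.1, we reject H₀.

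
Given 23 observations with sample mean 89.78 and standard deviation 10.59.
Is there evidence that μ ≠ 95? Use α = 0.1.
One-sample t-test:
H₀: μ = 95
H₁: μ ≠ 95
df = n - 1 = 22
t = (x̄ - μ₀) / (s/√n) = (89.78 - 95) / (10.59/√23) = -2.364
p-value = 0.0273

Since p-value < α = 0.1, we reject H₀.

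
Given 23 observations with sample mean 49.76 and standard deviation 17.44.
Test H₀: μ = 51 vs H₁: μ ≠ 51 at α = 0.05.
One-sample t-test:
H₀: μ = 51
H₁: μ ≠ 51
df = n - 1 = 22
t = (x̄ - μ₀) / (s/√n) = (49.76 - 51) / (17.44/√23) = -0.341
p-value = 0.7363

Since p-value > α = 0.05, we fail to reject H₀.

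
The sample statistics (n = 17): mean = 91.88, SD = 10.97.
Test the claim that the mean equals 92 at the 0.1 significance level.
One-sample t-test:
H₀: μ = 92
H₁: μ ≠ 92
df = n - 1 = 16
t = (x̄ - μ₀) / (s/√n) = (91.88 - 92) / (10.97/√17) = -0.045
p-value = 0.9646

Since p-value > α = 0.1, we fail to reject H₀.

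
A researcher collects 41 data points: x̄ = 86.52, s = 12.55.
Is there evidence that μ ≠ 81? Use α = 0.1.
One-sample t-test:
H₀: μ = 81
H₁: μ ≠ 81
df = n - 1 = 40
t = (x̄ - μ₀) / (s/√n) = (86.52 - 81) / (12.55/√41) = 2.816
p-value = 0.0075

Since p-value < α = 0.1, we reject H₀.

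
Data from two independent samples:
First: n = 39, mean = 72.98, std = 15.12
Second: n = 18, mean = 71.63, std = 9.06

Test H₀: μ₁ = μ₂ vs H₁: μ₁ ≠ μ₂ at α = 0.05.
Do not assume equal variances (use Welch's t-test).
Welch's two-sample t-test:
H₀: μ₁ = μ₂
H₁: μ₁ ≠ μ₂
s₁²/n₁ = 15.12²/39 = 5.8619,  s₂²/n₂ = 9.06²/18 = 4.5602
SE = √(s₁²/n₁ + s₂²/n₂) = √(5.8619 + 4.5602) = 3.2283
df (Welch-Satterthwaite) = (s₁²/n₁ + s₂²/n₂)² / [(s₁²/n₁)²/(n₁-1) + (s₂²/n₂)²/(n₂-1)] ≈ 51.05
t = (x̄₁ - x̄₂) / SE = (72.98 - 71.63) / 3.2283 = 1.35 / 3.2283 = 0.418
p-value = 0.6776

Since p-value > α = 0.05, we fail to reject H₀.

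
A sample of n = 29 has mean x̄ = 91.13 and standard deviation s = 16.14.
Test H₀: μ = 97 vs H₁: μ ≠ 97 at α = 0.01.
One-sample t-test:
H₀: μ = 97
H₁: μ ≠ 97
df = n - 1 = 28
t = (x̄ - μ₀) / (s/√n) = (91.13 - 97) / (16.14/√29) = -1.959
p-value = 0.0602

Since p-value > α = 0.01, we fail to reject H₀.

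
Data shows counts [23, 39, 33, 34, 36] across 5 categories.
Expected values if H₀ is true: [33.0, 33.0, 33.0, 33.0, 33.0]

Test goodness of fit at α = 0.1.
Chi-square goodness of fit test:
H₀: observed counts match expected distribution
H₁: observed counts differ from expected distribution
df = k - 1 = 4
χ² = Σ(O - E)²/E
   = (23 - 33.0)²/33.0 + (39 - 33.0)²/33.0 + (33 - 33.0)²/33.0 + (34 - 33.0)²/33.0 + (36 - 33.0)²/33.0
   = 3.030 + 1.091 + 0.000 + 0.030 + 0.273
   = 4.42
p-value = 0.3516

Since p-value > α = 0.1, we fail to reject H₀.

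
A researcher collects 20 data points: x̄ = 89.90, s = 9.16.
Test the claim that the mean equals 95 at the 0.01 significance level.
One-sample t-test:
H₀: μ = 95
H₁: μ ≠ 95
df = n - 1 = 19
t = (x̄ - μ₀) / (s/√n) = (89.90 - 95) / (9.16/√20) = -2.490
p-value = 0.0222

Since p-value > α = 0.01, we fail to reject H₀.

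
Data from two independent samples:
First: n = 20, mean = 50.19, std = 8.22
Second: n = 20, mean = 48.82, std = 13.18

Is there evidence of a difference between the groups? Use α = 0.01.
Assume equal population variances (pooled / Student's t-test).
Student's two-sample t-test (equal variances):
H₀: μ₁ = μ₂
H₁: μ₁ ≠ μ₂
df = n₁ + n₂ - 2 = 38
Pooled variance s_p² = [(n₁-1)s₁² + (n₂-1)s₂²] / (n₁ + n₂ - 2) = [(19)(8.22²) + (19)(13.18²)] / 38 = 120.6404
SE = √(s_p²(1/n₁ + 1/n₂)) = √(120.6404 × (1/20 + 1/20)) = 3.4733
t = (x̄₁ - x̄₂) / SE = (50.19 - 48.82) / 3.4733 = 1.37 / 3.4733 = 0.394
p-value = 0.6955

Since p-value > α = 0.01, we fail to reject H₀.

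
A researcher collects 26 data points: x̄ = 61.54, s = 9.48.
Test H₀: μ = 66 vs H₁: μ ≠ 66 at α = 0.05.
One-sample t-test:
H₀: μ = 66
H₁: μ ≠ 66
df = n - 1 = 25
t = (x̄ - μ₀) / (s/√n) = (61.54 - 66) / (9.48/√26) = -2.399
p-value = 0.0242

Since p-value < α = 0.05, we reject H₀.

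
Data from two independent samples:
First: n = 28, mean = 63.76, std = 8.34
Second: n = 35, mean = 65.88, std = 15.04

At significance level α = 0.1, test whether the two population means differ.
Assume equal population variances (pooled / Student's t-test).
Student's two-sample t-test (equal variances):
H₀: μ₁ = μ₂
H₁: μ₁ ≠ μ₂
df = n₁ + n₂ - 2 = 61
Pooled variance s_p² = [(n₁-1)s₁² + (n₂-1)s₂²] / (n₁ + n₂ - 2) = [(27)(8.34²) + (34)(15.04²)] / 61 = 156.8665
SE = √(s_p²(1/n₁ + 1/n₂)) = √(156.8665 × (1/28 + 1/35)) = 3.1756
t = (x̄₁ - x̄₂) / SE = (63.76 - 65.88) / 3.1756 = -2.12 / 3.1756 = -0.668
p-value = 0.5069

Since p-value > α = 0.1, we fail to reject H₀.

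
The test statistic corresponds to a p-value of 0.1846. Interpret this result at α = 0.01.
Since p = 0.1846 > α = 0.01, fail to reject H₀.
There is insufficient evidence to reject the null hypothesis; the result is not statistically significant at the 0.01 level.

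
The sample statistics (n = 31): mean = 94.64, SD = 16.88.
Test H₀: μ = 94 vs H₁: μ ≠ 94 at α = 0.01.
One-sample t-test:
H₀: μ = 94
H₁: μ ≠ 94
df = n - 1 = 30
t = (x̄ - μ₀) / (s/√n) = (94.64 - 94) / (16.88/√31) = 0.211
p-value = 0.8342

Since p-value > α = 0.01, we fail to reject H₀.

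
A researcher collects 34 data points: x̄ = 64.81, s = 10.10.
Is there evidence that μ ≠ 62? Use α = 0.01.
One-sample t-test:
H₀: μ = 62
H₁: μ ≠ 62
df = n - 1 = 33
t = (x̄ - μ₀) / (s/√n) = (64.81 - 62) / (10.10/√34) = 1.622
p-value = 0.1143

Since p-value > α = 0.01, we fail to reject H₀.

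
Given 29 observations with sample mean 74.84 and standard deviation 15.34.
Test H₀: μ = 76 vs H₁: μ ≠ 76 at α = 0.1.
One-sample t-test:
H₀: μ = 76
H₁: μ ≠ 76
df = n - 1 = 28
t = (x̄ - μ₀) / (s/√n) = (74.84 - 76) / (15.34/√29) = -0.407
p-value = 0.6869

Since p-value > α = 0.1, we fail to reject H₀.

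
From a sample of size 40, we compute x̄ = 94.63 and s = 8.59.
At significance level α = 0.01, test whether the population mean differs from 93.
One-sample t-test:
H₀: μ = 93
H₁: μ ≠ 93
df = n - 1 = 39
t = (x̄ - μ₀) / (s/√n) = (94.63 - 93) / (8.59/√40) = 1.200
p-value = 0.2373

Since p-value > α = 0.01, we fail to reject H₀.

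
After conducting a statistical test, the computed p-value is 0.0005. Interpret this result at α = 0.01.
Since p = 0.0005 < α = 0.01, reject H₀.
There is sufficient evidence to reject the null hypothesis; the result is statistically significant at the 0.01 level.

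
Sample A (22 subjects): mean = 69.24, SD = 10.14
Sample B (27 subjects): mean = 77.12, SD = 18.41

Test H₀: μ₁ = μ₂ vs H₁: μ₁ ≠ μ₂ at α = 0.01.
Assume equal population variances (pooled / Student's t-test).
Student's two-sample t-test (equal variances):
H₀: μ₁ = μ₂
H₁: μ₁ ≠ μ₂
df = n₁ + n₂ - 2 = 47
Pooled variance s_p² = [(n₁-1)s₁² + (n₂-1)s₂²] / (n₁ + n₂ - 2) = [(21)(10.14²) + (26)(18.41²)] / 47 = 233.4328
SE = √(s_p²(1/n₁ + 1/n₂)) = √(233.4328 × (1/22 + 1/27)) = 4.3882
t = (x̄₁ - x̄₂) / SE = (69.24 - 77.12) / 4.3882 = -7.88 / 4.3882 = -1.796
p-value = 0.0790

Since p-value > α = 0.01, we fail to reject H₀.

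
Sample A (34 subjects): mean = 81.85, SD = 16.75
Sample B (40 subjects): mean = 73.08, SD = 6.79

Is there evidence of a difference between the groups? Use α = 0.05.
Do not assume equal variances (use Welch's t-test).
Welch's two-sample t-test:
H₀: μ₁ = μ₂
H₁: μ₁ ≠ μ₂
s₁²/n₁ = 16.75²/34 = 8.2518,  s₂²/n₂ = 6.79²/40 = 1.1526
SE = √(s₁²/n₁ + s₂²/n₂) = √(8.2518 + 1.1526) = 3.0667
df (Welch-Satterthwaite) = (s₁²/n₁ + s₂²/n₂)² / [(s₁²/n₁)²/(n₁-1) + (s₂²/n₂)²/(n₂-1)] ≈ 42.17
t = (x̄₁ - x̄₂) / SE = (81.85 - 73.08) / 3.0667 = 8.77 / 3.0667 = 2.860
p-value = 0.0066

Since p-value < α = 0.05, we reject H₀.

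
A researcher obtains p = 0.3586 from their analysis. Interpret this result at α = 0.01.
Since p = 0.3586 > α = 0.01, fail to reject H₀.
There is insufficient evidence to reject the null hypothesis; the result is not statistically significant at the 0.01 level.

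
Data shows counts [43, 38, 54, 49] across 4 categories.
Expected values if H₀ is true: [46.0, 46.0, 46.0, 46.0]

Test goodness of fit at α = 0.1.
Chi-square goodness of fit test:
H₀: observed counts match expected distribution
H₁: observed counts differ from expected distribution
df = k - 1 = 3
χ² = Σ(O - E)²/E
   = (43 - 46.0)²/46.0 + (38 - 46.0)²/46.0 + (54 - 46.0)²/46.0 + (49 - 46.0)²/46.0
   = 0.196 + 1.391 + 1.391 + 0.196
   = 3.17
p-value = 0.3656

Since p-value > α = 0.1, we fail to reject H₀.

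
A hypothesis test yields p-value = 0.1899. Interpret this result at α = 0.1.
Since p = 0.1899 > α = 0.1, fail to reject H₀.
There is insufficient evidence to reject the null hypothesis; the result is not statistically significant at the 0.1 level.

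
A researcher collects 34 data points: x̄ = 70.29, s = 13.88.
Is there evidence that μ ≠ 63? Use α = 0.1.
One-sample t-test:
H₀: μ = 63
H₁: μ ≠ 63
df = n - 1 = 33
t = (x̄ - μ₀) / (s/√n) = (70.29 - 63) / (13.88/√34) = 3.063
p-value = 0.0043

Since p-value < α = 0.1, we reject H₀.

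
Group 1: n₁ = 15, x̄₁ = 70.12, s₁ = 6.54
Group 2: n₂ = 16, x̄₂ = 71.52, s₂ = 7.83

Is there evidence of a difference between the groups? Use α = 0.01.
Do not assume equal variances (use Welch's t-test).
Welch's two-sample t-test:
H₀: μ₁ = μ₂
H₁: μ₁ ≠ μ₂
s₁²/n₁ = 6.54²/15 = 2.8514,  s₂²/n₂ = 7.83²/16 = 3.8318
SE = √(s₁²/n₁ + s₂²/n₂) = √(2.8514 + 3.8318) = 2.5852
df (Welch-Satterthwaite) = (s₁²/n₁ + s₂²/n₂)² / [(s₁²/n₁)²/(n₁-1) + (s₂²/n₂)²/(n₂-1)] ≈ 28.64
t = (x̄₁ - x̄₂) / SE = (70.12 - 71.52) / 2.5852 = -1.40 / 2.5852 = -0.542
p-value = 0.5923

Since p-value > α = 0.01, we fail to reject H₀.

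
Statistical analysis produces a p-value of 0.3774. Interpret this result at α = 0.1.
Since p = 0.3774 > α = 0.1, fail to reject H₀.
There is insufficient evidence to reject the null hypothesis; the result is not statistically significant at the 0.1 level.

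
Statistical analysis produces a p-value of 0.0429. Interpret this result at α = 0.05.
Since p = 0.0429 < α = 0.05, reject H₀.
There is sufficient evidence to reject the null hypothesis; the result is statistically significant at the 0.05 level.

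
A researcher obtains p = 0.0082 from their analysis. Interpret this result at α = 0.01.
Since p = 0.0082 < α = 0.01, reject H₀.
There is sufficient evidence to reject the null hypothesis; the result is statistically significant at the 0.01 level.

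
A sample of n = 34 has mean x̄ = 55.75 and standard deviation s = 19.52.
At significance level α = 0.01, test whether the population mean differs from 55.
One-sample t-test:
H₀: μ = 55
H₁: μ ≠ 55
df = n - 1 = 33
t = (x̄ - μ₀) / (s/√n) = (55.75 - 55) / (19.52/√34) = 0.224
p-value = 0.8241

Since p-value > α = 0.01, we fail to reject H₀.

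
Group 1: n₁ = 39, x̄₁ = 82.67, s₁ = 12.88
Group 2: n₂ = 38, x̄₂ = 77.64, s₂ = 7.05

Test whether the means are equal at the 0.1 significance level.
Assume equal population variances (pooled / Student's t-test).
Student's two-sample t-test (equal variances):
H₀: μ₁ = μ₂
H₁: μ₁ ≠ μ₂
df = n₁ + n₂ - 2 = 75
Pooled variance s_p² = [(n₁-1)s₁² + (n₂-1)s₂²] / (n₁ + n₂ - 2) = [(38)(12.88²) + (37)(7.05²)] / 75 = 108.5731
SE = √(s_p²(1/n₁ + 1/n₂)) = √(108.5731 × (1/39 + 1/38)) = 2.3751
t = (x̄₁ - x̄₂) / SE = (82.67 - 77.64) / 2.3751 = 5.03 / 2.3751 = 2.118
p-value = 0.0375

Since p-value < α = 0.1, we reject H₀.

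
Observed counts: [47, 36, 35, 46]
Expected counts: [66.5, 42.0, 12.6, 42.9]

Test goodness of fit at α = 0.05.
Chi-square goodness of fit test:
H₀: observed counts match expected distribution
H₁: observed counts differ from expected distribution
df = k - 1 = 3
χ² = Σ(O - E)²/E
   = (47 - 66.5)²/66.5 + (36 - 42.0)²/42.0 + (35 - 12.6)²/12.6 + (46 - 42.9)²/42.9
   = 5.718 + 0.857 + 39.822 + 0.224
   = 46.62
p-value < 0.0001

Since p-value < α = 0.05, we reject H₀.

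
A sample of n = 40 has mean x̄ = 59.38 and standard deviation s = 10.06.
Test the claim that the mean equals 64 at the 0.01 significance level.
One-sample t-test:
H₀: μ = 64
H₁: μ ≠ 64
df = n - 1 = 39
t = (x̄ - μ₀) / (s/√n) = (59.38 - 64) / (10.06/√40) = -2.905
p-value = 0.0060

Since p-value < α = 0.01, we reject H₀.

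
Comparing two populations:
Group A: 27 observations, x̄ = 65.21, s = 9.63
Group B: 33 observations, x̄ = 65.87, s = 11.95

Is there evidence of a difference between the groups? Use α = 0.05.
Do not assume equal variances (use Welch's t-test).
Welch's two-sample t-test:
H₀: μ₁ = μ₂
H₁: μ₁ ≠ μ₂
s₁²/n₁ = 9.63²/27 = 3.4347,  s₂²/n₂ = 11.95²/33 = 4.3273
SE = √(s₁²/n₁ + s₂²/n₂) = √(3.4347 + 4.3273) = 2.7860
df (Welch-Satterthwaite) = (s₁²/n₁ + s₂²/n₂)² / [(s₁²/n₁)²/(n₁-1) + (s₂²/n₂)²/(n₂-1)] ≈ 57.99
t = (x̄₁ - x̄₂) / SE = (65.21 - 65.87) / 2.7860 = -0.66 / 2.7860 = -0.237
p-value = 0.8136

Since p-value > α = 0.05, we fail to reject H₀.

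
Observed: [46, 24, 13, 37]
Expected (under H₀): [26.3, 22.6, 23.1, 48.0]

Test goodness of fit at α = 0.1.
Chi-square goodness of fit test:
H₀: observed counts match expected distribution
H₁: observed counts differ from expected distribution
df = k - 1 = 3
χ² = Σ(O - E)²/E
   = (46 - 26.3)²/26.3 + (24 - 22.6)²/22.6 + (13 - 23.1)²/23.1 + (37 - 48.0)²/48.0
   = 14.756 + 0.087 + 4.416 + 2.521
   = 21.78
p-value = 0.0001

Since p-value < α = 0.1, we reject H₀.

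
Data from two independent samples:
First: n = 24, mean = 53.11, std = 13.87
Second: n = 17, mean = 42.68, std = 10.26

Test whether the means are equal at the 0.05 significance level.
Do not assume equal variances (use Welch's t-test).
Welch's two-sample t-test:
H₀: μ₁ = μ₂
H₁: μ₁ ≠ μ₂
s₁²/n₁ = 13.87²/24 = 8.0157,  s₂²/n₂ = 10.26²/17 = 6.1922
SE = √(s₁²/n₁ + s₂²/n₂) = √(8.0157 + 6.1922) = 3.7693
df (Welch-Satterthwaite) = (s₁²/n₁ + s₂²/n₂)² / [(s₁²/n₁)²/(n₁-1) + (s₂²/n₂)²/(n₂-1)] ≈ 38.89
t = (x̄₁ - x̄₂) / SE = (53.11 - 42.68) / 3.7693 = 10.43 / 3.7693 = 2.767
p-value = 0.0086

Since p-value < α = 0.05, we reject H₀.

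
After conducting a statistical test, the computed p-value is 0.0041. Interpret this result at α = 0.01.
Since p = 0.0041 < α = 0.01, reject H₀.
There is sufficient evidence to reject the null hypothesis; the result is statistically significant at the 0.01 level.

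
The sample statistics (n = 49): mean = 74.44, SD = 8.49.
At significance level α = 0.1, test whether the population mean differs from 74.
One-sample t-test:
H₀: μ = 74
H₁: μ ≠ 74
df = n - 1 = 48
t = (x̄ - μ₀) / (s/√n) = (74.44 - 74) / (8.49/√49) = 0.363
p-value = 0.7184

Since p-value > α = 0.1, we fail to reject H₀.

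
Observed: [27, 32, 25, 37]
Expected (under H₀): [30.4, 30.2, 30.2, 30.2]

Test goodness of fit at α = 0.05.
Chi-square goodness of fit test:
H₀: observed counts match expected distribution
H₁: observed counts differ from expected distribution
df = k - 1 = 3
χ² = Σ(O - E)²/E
   = (27 - 30.4)²/30.4 + (32 - 30.2)²/30.2 + (25 - 30.2)²/30.2 + (37 - 30.2)²/30.2
   = 0.380 + 0.107 + 0.895 + 1.531
   = 2.91
p-value = 0.4051

Since p-value > α = 0.05, we fail to reject H₀.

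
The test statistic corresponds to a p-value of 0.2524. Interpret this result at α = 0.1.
Since p = 0.2524 > α = 0.1, fail to reject H₀.
There is insufficient evidence to reject the null hypothesis; the result is not statistically significant at the 0.1 level.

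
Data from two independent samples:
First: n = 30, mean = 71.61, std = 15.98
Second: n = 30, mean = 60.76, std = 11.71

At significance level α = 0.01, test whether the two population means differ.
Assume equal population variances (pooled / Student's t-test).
Student's two-sample t-test (equal variances):
H₀: μ₁ = μ₂
H₁: μ₁ ≠ μ₂
df = n₁ + n₂ - 2 = 58
Pooled variance s_p² = [(n₁-1)s₁² + (n₂-1)s₂²] / (n₁ + n₂ - 2) = [(29)(15.98²) + (29)(11.71²)] / 58 = 196.2423
SE = √(s_p²(1/n₁ + 1/n₂)) = √(196.2423 × (1/30 + 1/30)) = 3.6170
t = (x̄₁ - x̄₂) / SE = (71.61 - 60.76) / 3.6170 = 10.85 / 3.6170 = 3.000
p-value = 0.0040

Since p-value < α = 0.01, we reject H₀.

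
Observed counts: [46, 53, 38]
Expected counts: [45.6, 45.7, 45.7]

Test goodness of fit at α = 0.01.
Chi-square goodness of fit test:
H₀: observed counts match expected distribution
H₁: observed counts differ from expected distribution
df = k - 1 = 2
χ² = Σ(O - E)²/E
   = (46 - 45.6)²/45.6 + (53 - 45.7)²/45.7 + (38 - 45.7)²/45.7
   = 0.004 + 1.166 + 1.297
   = 2.47
p-value = 0.2913

Since p-value > α = 0.01, we fail to reject H₀.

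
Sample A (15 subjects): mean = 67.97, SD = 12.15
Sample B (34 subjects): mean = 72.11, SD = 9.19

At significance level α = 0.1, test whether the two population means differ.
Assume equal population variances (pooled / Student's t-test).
Student's two-sample t-test (equal variances):
H₀: μ₁ = μ₂
H₁: μ₁ ≠ μ₂
df = n₁ + n₂ - 2 = 47
Pooled variance s_p² = [(n₁-1)s₁² + (n₂-1)s₂²] / (n₁ + n₂ - 2) = [(14)(12.15²) + (33)(9.19²)] / 47 = 103.2716
SE = √(s_p²(1/n₁ + 1/n₂)) = √(103.2716 × (1/15 + 1/34)) = 3.1499
t = (x̄₁ - x̄₂) / SE = (67.97 - 72.11) / 3.1499 = -4.14 / 3.1499 = -1.314
p-value = 0.1951

Since p-value > α = 0.1, we fail to reject H₀.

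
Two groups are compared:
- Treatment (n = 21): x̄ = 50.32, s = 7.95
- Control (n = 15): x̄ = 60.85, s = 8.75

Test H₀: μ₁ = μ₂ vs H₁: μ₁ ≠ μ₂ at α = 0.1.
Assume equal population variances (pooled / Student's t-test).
Student's two-sample t-test (equal variances):
H₀: μ₁ = μ₂
H₁: μ₁ ≠ μ₂
df = n₁ + n₂ - 2 = 34
Pooled variance s_p² = [(n₁-1)s₁² + (n₂-1)s₂²] / (n₁ + n₂ - 2) = [(20)(7.95²) + (14)(8.75²)] / 34 = 68.7037
SE = √(s_p²(1/n₁ + 1/n₂)) = √(68.7037 × (1/21 + 1/15)) = 2.8021
t = (x̄₁ - x̄₂) / SE = (50.32 - 60.85) / 2.8021 = -10.53 / 2.8021 = -3.758
p-value = 0.0006

Since p-value < α = 0.1, we reject H₀.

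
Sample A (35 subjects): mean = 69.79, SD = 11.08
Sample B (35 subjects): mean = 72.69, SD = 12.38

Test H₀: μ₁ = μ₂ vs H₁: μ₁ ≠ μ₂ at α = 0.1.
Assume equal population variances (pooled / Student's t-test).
Student's two-sample t-test (equal variances):
H₀: μ₁ = μ₂
H₁: μ₁ ≠ μ₂
df = n₁ + n₂ - 2 = 68
Pooled variance s_p² = [(n₁-1)s₁² + (n₂-1)s₂²] / (n₁ + n₂ - 2) = [(34)(11.08²) + (34)(12.38²)] / 68 = 138.0154
SE = √(s_p²(1/n₁ + 1/n₂)) = √(138.0154 × (1/35 + 1/35)) = 2.8083
t = (x̄₁ - x̄₂) / SE = (69.79 - 72.69) / 2.8083 = -2.90 / 2.8083 = -1.033
p-value = 0.3054

Since p-value > α = 0.1, we fail to reject H₀.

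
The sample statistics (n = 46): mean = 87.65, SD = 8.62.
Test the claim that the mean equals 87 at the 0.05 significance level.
One-sample t-test:
H₀: μ = 87
H₁: μ ≠ 87
df = n - 1 = 45
t = (x̄ - μ₀) / (s/√n) = (87.65 - 87) / (8.62/√46) = 0.511
p-value = 0.6116

Since p-value > α = 0.05, we fail to reject H₀.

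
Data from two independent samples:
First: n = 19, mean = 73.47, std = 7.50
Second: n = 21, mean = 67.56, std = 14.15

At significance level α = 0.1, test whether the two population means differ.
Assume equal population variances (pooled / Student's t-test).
Student's two-sample t-test (equal variances):
H₀: μ₁ = μ₂
H₁: μ₁ ≠ μ₂
df = n₁ + n₂ - 2 = 38
Pooled variance s_p² = [(n₁-1)s₁² + (n₂-1)s₂²] / (n₁ + n₂ - 2) = [(18)(7.50²) + (20)(14.15²)] / 38 = 132.0250
SE = √(s_p²(1/n₁ + 1/n₂)) = √(132.0250 × (1/19 + 1/21)) = 3.6381
t = (x̄₁ - x̄₂) / SE = (73.47 - 67.56) / 3.6381 = 5.91 / 3.6381 = 1.624
p-value = 0.1125

Since p-value > α = 0.1, we fail to reject H₀.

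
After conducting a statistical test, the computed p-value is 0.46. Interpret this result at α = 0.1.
Since p = 0.46 > α = 0.1, fail to reject H₀.
There is insufficient evidence to reject the null hypothesis; the result is not statistically significant at the 0.1 level.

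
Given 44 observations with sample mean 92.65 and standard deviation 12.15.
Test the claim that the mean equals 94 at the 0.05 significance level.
One-sample t-test:
H₀: μ = 94
H₁: μ ≠ 94
df = n - 1 = 43
t = (x̄ - μ₀) / (s/√n) = (92.65 - 94) / (12.15/√44) = -0.737
p-value = 0.4651

Since p-value > α = 0.05, we fail to reject H₀.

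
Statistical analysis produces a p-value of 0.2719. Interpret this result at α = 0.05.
Since p = 0.2719 > α = 0.05, fail to reject H₀.
There is insufficient evidence to reject the null hypothesis; the result is not statistically significant at the 0.05 level.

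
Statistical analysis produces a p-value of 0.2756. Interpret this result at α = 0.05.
Since p = 0.2756 > α = 0.05, fail to reject H₀.
There is insufficient evidence to reject the null hypothesis; the result is not statistically significant at the 0.05 level.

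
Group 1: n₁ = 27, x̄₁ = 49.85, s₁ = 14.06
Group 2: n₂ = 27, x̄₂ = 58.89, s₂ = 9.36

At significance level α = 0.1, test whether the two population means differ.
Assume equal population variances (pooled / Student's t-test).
Student's two-sample t-test (equal variances):
H₀: μ₁ = μ₂
H₁: μ₁ ≠ μ₂
df = n₁ + n₂ - 2 = 52
Pooled variance s_p² = [(n₁-1)s₁² + (n₂-1)s₂²] / (n₁ + n₂ - 2) = [(26)(14.06²) + (26)(9.36²)] / 52 = 142.6466
SE = √(s_p²(1/n₁ + 1/n₂)) = √(142.6466 × (1/27 + 1/27)) = 3.2506
t = (x̄₁ - x̄₂) / SE = (49.85 - 58.89) / 3.2506 = -9.04 / 3.2506 = -2.781
p-value = 0.0075

Since p-value < α = 0.1, we reject H₀.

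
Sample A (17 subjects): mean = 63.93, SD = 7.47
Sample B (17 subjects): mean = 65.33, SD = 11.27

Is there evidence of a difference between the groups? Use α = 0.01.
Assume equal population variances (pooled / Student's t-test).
Student's two-sample t-test (equal variances):
H₀: μ₁ = μ₂
H₁: μ₁ ≠ μ₂
df = n₁ + n₂ - 2 = 32
Pooled variance s_p² = [(n₁-1)s₁² + (n₂-1)s₂²] / (n₁ + n₂ - 2) = [(16)(7.47²) + (16)(11.27²)] / 32 = 91.4069
SE = √(s_p²(1/n₁ + 1/n₂)) = √(91.4069 × (1/17 + 1/17)) = 3.2793
t = (x̄₁ - x̄₂) / SE = (63.93 - 65.33) / 3.2793 = -1.40 / 3.2793 = -0.427
p-value = 0.6723

Since p-value > α = 0.01, we fail to reject H₀.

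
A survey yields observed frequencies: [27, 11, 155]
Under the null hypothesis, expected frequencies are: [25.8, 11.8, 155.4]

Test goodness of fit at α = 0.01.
Chi-square goodness of fit test:
H₀: observed counts match expected distribution
H₁: observed counts differ from expected distribution
df = k - 1 = 2
χ² = Σ(O - E)²/E
   = (27 - 25.8)²/25.8 + (11 - 11.8)²/11.8 + (155 - 155.4)²/155.4
   = 0.056 + 0.054 + 0.001
   = 0.11
p-value = 0.9460

Since p-value > α = 0.01, we fail to reject H₀.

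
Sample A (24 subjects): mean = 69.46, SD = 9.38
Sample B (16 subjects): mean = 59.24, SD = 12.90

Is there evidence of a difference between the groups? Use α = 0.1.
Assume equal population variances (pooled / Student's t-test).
Student's two-sample t-test (equal variances):
H₀: μ₁ = μ₂
H₁: μ₁ ≠ μ₂
df = n₁ + n₂ - 2 = 38
Pooled variance s_p² = [(n₁-1)s₁² + (n₂-1)s₂²] / (n₁ + n₂ - 2) = [(23)(9.38²) + (15)(12.90²)] / 38 = 118.9419
SE = √(s_p²(1/n₁ + 1/n₂)) = √(118.9419 × (1/24 + 1/16)) = 3.5199
t = (x̄₁ - x̄₂) / SE = (69.46 - 59.24) / 3.5199 = 10.22 / 3.5199 = 2.903
p-value = 0.0061

Since p-value < α = 0.1, we reject H₀.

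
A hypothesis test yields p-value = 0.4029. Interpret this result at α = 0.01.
Since p = 0.4029 > α = 0.01, fail to reject H₀.
There is insufficient evidence to reject the null hypothesis; the result is not statistically significant at the 0.01 level.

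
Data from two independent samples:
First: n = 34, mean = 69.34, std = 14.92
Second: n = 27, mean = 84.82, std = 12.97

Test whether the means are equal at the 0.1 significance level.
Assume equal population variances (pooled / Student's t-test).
Student's two-sample t-test (equal variances):
H₀: μ₁ = μ₂
H₁: μ₁ ≠ μ₂
df = n₁ + n₂ - 2 = 59
Pooled variance s_p² = [(n₁-1)s₁² + (n₂-1)s₂²] / (n₁ + n₂ - 2) = [(33)(14.92²) + (26)(12.97²)] / 59 = 198.6399
SE = √(s_p²(1/n₁ + 1/n₂)) = √(198.6399 × (1/34 + 1/27)) = 3.6331
t = (x̄₁ - x̄₂) / SE = (69.34 - 84.82) / 3.6331 = -15.48 / 3.6331 = -4.261
p-value = 0.0001

Since p-value < α = 0.1, we reject H₀.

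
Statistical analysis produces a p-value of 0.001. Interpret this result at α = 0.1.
Since p = 0.001 < α = 0.1, reject H₀.
There is sufficient evidence to reject the null hypothesis; the result is statistically significant at the 0.1 level.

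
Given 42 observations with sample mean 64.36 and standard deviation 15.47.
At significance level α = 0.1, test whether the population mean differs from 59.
One-sample t-test:
H₀: μ = 59
H₁: μ ≠ 59
df = n - 1 = 41
t = (x̄ - μ₀) / (s/√n) = (64.36 - 59) / (15.47/√42) = 2.245
p-value = 0.0302

Since p-value < α = 0.1, we reject H₀.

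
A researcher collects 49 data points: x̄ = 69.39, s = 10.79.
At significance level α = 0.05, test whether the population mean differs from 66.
One-sample t-test:
H₀: μ = 66
H₁: μ ≠ 66
df = n - 1 = 48
t = (x̄ - μ₀) / (s/√n) = (69.39 - 66) / (10.79/√49) = 2.199
p-value = 0.0327

Since p-value < α = 0.05, we reject H₀.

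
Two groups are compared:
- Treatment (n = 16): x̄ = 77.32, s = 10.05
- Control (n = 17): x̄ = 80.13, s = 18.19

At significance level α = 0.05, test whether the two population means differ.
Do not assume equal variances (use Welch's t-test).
Welch's two-sample t-test:
H₀: μ₁ = μ₂
H₁: μ₁ ≠ μ₂
s₁²/n₁ = 10.05²/16 = 6.3127,  s₂²/n₂ = 18.19²/17 = 19.4633
SE = √(s₁²/n₁ + s₂²/n₂) = √(6.3127 + 19.4633) = 5.0770
df (Welch-Satterthwaite) = (s₁²/n₁ + s₂²/n₂)² / [(s₁²/n₁)²/(n₁-1) + (s₂²/n₂)²/(n₂-1)] ≈ 25.23
t = (x̄₁ - x̄₂) / SE = (77.32 - 80.13) / 5.0770 = -2.81 / 5.0770 = -0.553
p-value = 0.5848

Since p-value > α = 0.05, we fail to reject H₀.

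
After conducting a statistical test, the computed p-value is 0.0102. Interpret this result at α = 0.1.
Since p = 0.0102 < α = 0.1, reject H₀.
There is sufficient evidence to reject the null hypothesis; the result is statistically significant at the 0.1 level.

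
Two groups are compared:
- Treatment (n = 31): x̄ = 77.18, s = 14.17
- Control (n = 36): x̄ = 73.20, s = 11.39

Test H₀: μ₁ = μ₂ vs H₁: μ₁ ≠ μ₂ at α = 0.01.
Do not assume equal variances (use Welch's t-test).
Welch's two-sample t-test:
H₀: μ₁ = μ₂
H₁: μ₁ ≠ μ₂
s₁²/n₁ = 14.17²/31 = 6.4771,  s₂²/n₂ = 11.39²/36 = 3.6037
SE = √(s₁²/n₁ + s₂²/n₂) = √(6.4771 + 3.6037) = 3.1750
df (Welch-Satterthwaite) = (s₁²/n₁ + s₂²/n₂)² / [(s₁²/n₁)²/(n₁-1) + (s₂²/n₂)²/(n₂-1)] ≈ 57.43
t = (x̄₁ - x̄₂) / SE = (77.18 - 73.20) / 3.1750 = 3.98 / 3.1750 = 1.254
p-value = 0.2151

Since p-value > α = 0.01, we fail to reject H₀.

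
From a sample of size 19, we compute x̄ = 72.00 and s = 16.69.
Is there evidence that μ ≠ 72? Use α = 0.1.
One-sample t-test:
H₀: μ = 72
H₁: μ ≠ 72
df = n - 1 = 18
t = (x̄ - μ₀) / (s/√n) = (72.00 - 72) / (16.69/√19) = 0.000
p-value = 1.0000

Since p-value > α = 0.1, we fail to reject H₀.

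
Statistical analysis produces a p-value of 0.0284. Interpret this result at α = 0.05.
Since p = 0.0284 < α = 0.05, reject H₀.
There is sufficient evidence to reject the null hypothesis; the result is statistically significant at the 0.05 level.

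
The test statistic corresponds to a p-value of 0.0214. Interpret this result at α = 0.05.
Since p = 0.0214 < α = 0.05, reject H₀.
There is sufficient evidence to reject the null hypothesis; the result is statistically significant at the 0.05 level.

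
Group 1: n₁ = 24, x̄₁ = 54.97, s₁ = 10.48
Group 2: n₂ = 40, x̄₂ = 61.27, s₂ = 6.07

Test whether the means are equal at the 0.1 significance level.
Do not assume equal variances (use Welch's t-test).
Welch's two-sample t-test:
H₀: μ₁ = μ₂
H₁: μ₁ ≠ μ₂
s₁²/n₁ = 10.48²/24 = 4.5763,  s₂²/n₂ = 6.07²/40 = 0.9211
SE = √(s₁²/n₁ + s₂²/n₂) = √(4.5763 + 0.9211) = 2.3447
df (Welch-Satterthwaite) = (s₁²/n₁ + s₂²/n₂)² / [(s₁²/n₁)²/(n₁-1) + (s₂²/n₂)²/(n₂-1)] ≈ 32.42
t = (x̄₁ - x̄₂) / SE = (54.97 - 61.27) / 2.3447 = -6.30 / 2.3447 = -2.687
p-value = 0.0113

Since p-value < α = 0.1, we reject H₀.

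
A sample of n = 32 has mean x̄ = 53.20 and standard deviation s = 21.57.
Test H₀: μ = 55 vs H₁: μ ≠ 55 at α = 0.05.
One-sample t-test:
H₀: μ = 55
H₁: μ ≠ 55
df = n - 1 = 31
t = (x̄ - μ₀) / (s/√n) = (53.20 - 55) / (21.57/√32) = -0.472
p-value = 0.6402

Since p-value > α = 0.05, we fail to reject H₀.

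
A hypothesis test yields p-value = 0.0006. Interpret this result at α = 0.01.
Since p = 0.0006 < α = 0.01, reject H₀.
There is sufficient evidence to reject the null hypothesis; the result is statistically significant at the 0.01 level.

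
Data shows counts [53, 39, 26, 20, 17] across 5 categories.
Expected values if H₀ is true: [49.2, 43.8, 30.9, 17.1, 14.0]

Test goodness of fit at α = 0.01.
Chi-square goodness of fit test:
H₀: observed counts match expected distribution
H₁: observed counts differ from expected distribution
df = k - 1 = 4
χ² = Σ(O - E)²/E
   = (53 - 49.2)²/49.2 + (39 - 43.8)²/43.8 + (26 - 30.9)²/30.9 + (20 - 17.1)²/17.1 + (17 - 14.0)²/14.0
   = 0.293 + 0.526 + 0.777 + 0.492 + 0.643
   = 2.73
p-value = 0.6038

Since p-value > α = 0.01, we fail to reject H₀.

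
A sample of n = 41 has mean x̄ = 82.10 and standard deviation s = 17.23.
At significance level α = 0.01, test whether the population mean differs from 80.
One-sample t-test:
H₀: μ = 80
H₁: μ ≠ 80
df = n - 1 = 40
t = (x̄ - μ₀) / (s/√n) = (82.10 - 80) / (17.23/√41) = 0.780
p-value = 0.4397

Since p-value > α = 0.01, we fail to reject H₀.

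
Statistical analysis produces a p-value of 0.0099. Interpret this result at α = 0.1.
Since p = 0.0099 < α = 0.1, reject H₀.
There is sufficient evidence to reject the null hypothesis; the result is statistically significant at the 0.1 level.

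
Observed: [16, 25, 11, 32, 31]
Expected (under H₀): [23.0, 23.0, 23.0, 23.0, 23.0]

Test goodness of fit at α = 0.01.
Chi-square goodness of fit test:
H₀: observed counts match expected distribution
H₁: observed counts differ from expected distribution
df = k - 1 = 4
χ² = Σ(O - E)²/E
   = (16 - 23.0)²/23.0 + (25 - 23.0)²/23.0 + (11 - 23.0)²/23.0 + (32 - 23.0)²/23.0 + (31 - 23.0)²/23.0
   = 2.130 + 0.174 + 6.261 + 3.522 + 2.783
   = 14.87
p-value = 0.0050

Since p-value < α = 0.01, we reject H₀.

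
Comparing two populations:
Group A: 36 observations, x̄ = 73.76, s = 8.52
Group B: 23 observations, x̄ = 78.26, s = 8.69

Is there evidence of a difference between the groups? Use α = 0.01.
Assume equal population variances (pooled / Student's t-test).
Student's two-sample t-test (equal variances):
H₀: μ₁ = μ₂
H₁: μ₁ ≠ μ₂
df = n₁ + n₂ - 2 = 57
Pooled variance s_p² = [(n₁-1)s₁² + (n₂-1)s₂²] / (n₁ + n₂ - 2) = [(35)(8.52²) + (22)(8.69²)] / 57 = 73.7196
SE = √(s_p²(1/n₁ + 1/n₂)) = √(73.7196 × (1/36 + 1/23)) = 2.2919
t = (x̄₁ - x̄₂) / SE = (73.76 - 78.26) / 2.2919 = -4.50 / 2.2919 = -1.963
p-value = 0.0545

Since p-value > α = 0.01, we fail to reject H₀.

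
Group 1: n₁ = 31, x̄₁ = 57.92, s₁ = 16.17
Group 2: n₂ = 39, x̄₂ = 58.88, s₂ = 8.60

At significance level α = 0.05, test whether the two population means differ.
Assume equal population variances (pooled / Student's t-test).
Student's two-sample t-test (equal variances):
H₀: μ₁ = μ₂
H₁: μ₁ ≠ μ₂
df = n₁ + n₂ - 2 = 68
Pooled variance s_p² = [(n₁-1)s₁² + (n₂-1)s₂²] / (n₁ + n₂ - 2) = [(30)(16.17²) + (38)(8.60²)] / 68 = 156.6845
SE = √(s_p²(1/n₁ + 1/n₂)) = √(156.6845 × (1/31 + 1/39)) = 3.0120
t = (x̄₁ - x̄₂) / SE = (57.92 - 58.88) / 3.0120 = -0.96 / 3.0120 = -0.319
p-value = 0.7509

Since p-value > α = 0.05, we fail to reject H₀.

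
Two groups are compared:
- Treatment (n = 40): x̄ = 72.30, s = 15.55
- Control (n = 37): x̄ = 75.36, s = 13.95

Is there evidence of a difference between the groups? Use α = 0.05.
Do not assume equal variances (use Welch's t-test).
Welch's two-sample t-test:
H₀: μ₁ = μ₂
H₁: μ₁ ≠ μ₂
s₁²/n₁ = 15.55²/40 = 6.0451,  s₂²/n₂ = 13.95²/37 = 5.2595
SE = √(s₁²/n₁ + s₂²/n₂) = √(6.0451 + 5.2595) = 3.3622
df (Welch-Satterthwaite) = (s₁²/n₁ + s₂²/n₂)² / [(s₁²/n₁)²/(n₁-1) + (s₂²/n₂)²/(n₂-1)] ≈ 74.93
t = (x̄₁ - x̄₂) / SE = (72.30 - 75.36) / 3.3622 = -3.06 / 3.3622 = -0.910
p-value = 0.3657

Since p-value > α = 0.05, we fail to reject H₀.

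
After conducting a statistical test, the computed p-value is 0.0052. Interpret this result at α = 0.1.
Since p = 0.0052 < α = 0.1, reject H₀.
There is sufficient evidence to reject the null hypothesis; the result is statistically significant at the 0.1 level.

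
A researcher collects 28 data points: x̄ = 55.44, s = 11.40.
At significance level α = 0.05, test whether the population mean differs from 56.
One-sample t-test:
H₀: μ = 56
H₁: μ ≠ 56
df = n - 1 = 27
t = (x̄ - μ₀) / (s/√n) = (55.44 - 56) / (11.40/√28) = -0.260
p-value = 0.7969

Since p-value > α = 0.05, we fail to reject H₀.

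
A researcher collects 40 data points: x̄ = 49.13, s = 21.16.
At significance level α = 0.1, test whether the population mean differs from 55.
One-sample t-test:
H₀: μ = 55
H₁: μ ≠ 55
df = n - 1 = 39
t = (x̄ - μ₀) / (s/√n) = (49.13 - 55) / (21.16/√40) = -1.754
p-value = 0.0872

Since p-value < α = 0.1, we reject H₀.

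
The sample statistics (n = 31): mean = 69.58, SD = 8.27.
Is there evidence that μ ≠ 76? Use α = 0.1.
One-sample t-test:
H₀: μ = 76
H₁: μ ≠ 76
df = n - 1 = 30
t = (x̄ - μ₀) / (s/√n) = (69.58 - 76) / (8.27/√31) = -4.322
p-value = 0.0002

Since p-value < α = 0.1, we reject H₀.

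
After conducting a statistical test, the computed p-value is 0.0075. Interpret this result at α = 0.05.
Since p = 0.0075 < α = 0.05, reject H₀.
There is sufficient evidence to reject the null hypothesis; the result is statistically significant at the 0.05 level.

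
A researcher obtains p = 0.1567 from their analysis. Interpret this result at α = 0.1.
Since p = 0.1567 > α = 0.1, fail to reject H₀.
There is insufficient evidence to reject the null hypothesis; the result is not statistically significant at the 0.1 level.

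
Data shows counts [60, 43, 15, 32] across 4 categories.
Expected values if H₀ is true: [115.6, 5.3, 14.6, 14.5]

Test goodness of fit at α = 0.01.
Chi-square goodness of fit test:
H₀: observed counts match expected distribution
H₁: observed counts differ from expected distribution
df = k - 1 = 3
χ² = Σ(O - E)²/E
   = (60 - 115.6)²/115.6 + (43 - 5.3)²/5.3 + (15 - 14.6)²/14.6 + (32 - 14.5)²/14.5
   = 26.742 + 268.168 + 0.011 + 21.121
   = 316.04
p-value < 0.0001

Since p-value < α = 0.01, we reject H₀.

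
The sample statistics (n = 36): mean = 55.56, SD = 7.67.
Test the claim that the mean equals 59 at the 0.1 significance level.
One-sample t-test:
H₀: μ = 59
H₁: μ ≠ 59
df = n - 1 = 35
t = (x̄ - μ₀) / (s/√n) = (55.56 - 59) / (7.67/√36) = -2.691
p-value = 0.0108

Since p-value < α = 0.1, we reject H₀.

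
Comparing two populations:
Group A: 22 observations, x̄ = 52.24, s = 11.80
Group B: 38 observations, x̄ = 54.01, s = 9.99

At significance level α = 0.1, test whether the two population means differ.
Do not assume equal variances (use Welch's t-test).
Welch's two-sample t-test:
H₀: μ₁ = μ₂
H₁: μ₁ ≠ μ₂
s₁²/n₁ = 11.80²/22 = 6.3291,  s₂²/n₂ = 9.99²/38 = 2.6263
SE = √(s₁²/n₁ + s₂²/n₂) = √(6.3291 + 2.6263) = 2.9926
df (Welch-Satterthwaite) = (s₁²/n₁ + s₂²/n₂)² / [(s₁²/n₁)²/(n₁-1) + (s₂²/n₂)²/(n₂-1)] ≈ 38.30
t = (x̄₁ - x̄₂) / SE = (52.24 - 54.01) / 2.9926 = -1.77 / 2.9926 = -0.591
p-value = 0.5577

Since p-value > α = 0.1, we fail to reject H₀.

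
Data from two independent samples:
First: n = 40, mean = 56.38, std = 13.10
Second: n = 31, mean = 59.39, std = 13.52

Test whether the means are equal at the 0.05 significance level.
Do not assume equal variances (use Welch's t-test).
Welch's two-sample t-test:
H₀: μ₁ = μ₂
H₁: μ₁ ≠ μ₂
s₁²/n₁ = 13.10²/40 = 4.2902,  s₂²/n₂ = 13.52²/31 = 5.8965
SE = √(s₁²/n₁ + s₂²/n₂) = √(4.2902 + 5.8965) = 3.1917
df (Welch-Satterthwaite) = (s₁²/n₁ + s₂²/n₂)² / [(s₁²/n₁)²/(n₁-1) + (s₂²/n₂)²/(n₂-1)] ≈ 63.63
t = (x̄₁ - x̄₂) / SE = (56.38 - 59.39) / 3.1917 = -3.01 / 3.1917 = -0.943
p-value = 0.3492

Since p-value > α = 0.05, we fail to reject H₀.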